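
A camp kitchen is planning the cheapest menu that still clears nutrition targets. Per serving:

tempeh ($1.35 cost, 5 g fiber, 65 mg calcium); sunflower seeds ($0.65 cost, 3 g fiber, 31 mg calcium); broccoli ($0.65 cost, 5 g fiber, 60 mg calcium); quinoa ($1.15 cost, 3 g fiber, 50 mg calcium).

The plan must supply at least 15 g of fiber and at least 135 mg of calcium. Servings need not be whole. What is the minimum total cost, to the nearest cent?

Compare the cost at each extreme point of the feasible region.
tempeh only: max(15/5, 135/65) = 3 servings → $4.05.
sunflower seeds only: max(15/3, 135/31) = 5 servings → $3.25.
broccoli only: max(15/5, 135/60) = 3 servings → $1.95.
quinoa only: max(15/3, 135/50) = 5 servings → $5.75.
tempeh + sunflower seeds: the both-tight solution has a negative serving — not a feasible corner.
tempeh + broccoli: intersection lies outside the first quadrant.
tempeh + quinoa: intersection lies outside the first quadrant.
sunflower seeds + broccoli with both targets exact would need a negative amount; discard.
sunflower seeds + quinoa with both targets exact would need a negative amount; discard.
broccoli + quinoa: intersection lies outside the first quadrant.
The minimum over all feasible corners is $1.95.

$1.95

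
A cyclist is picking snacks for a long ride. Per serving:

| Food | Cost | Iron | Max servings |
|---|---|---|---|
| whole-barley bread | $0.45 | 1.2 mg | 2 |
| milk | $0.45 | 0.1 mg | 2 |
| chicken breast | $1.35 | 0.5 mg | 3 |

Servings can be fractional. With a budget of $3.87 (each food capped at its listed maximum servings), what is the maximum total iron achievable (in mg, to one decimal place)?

3.5 mg

Iron per dollar: whole-barley bread 2.667, chicken breast 0.3704, milk 0.2222.
Take 2 servings of whole-barley bread: spends $0.90, +2.4 mg iron (running total 2.4 mg).
Take 2.2 servings of chicken breast: spends $2.97, +1.1 mg iron (running total 3.5 mg).
Filling greedily by iron-per-dollar is optimal for one linear limit, giving 3.5 mg.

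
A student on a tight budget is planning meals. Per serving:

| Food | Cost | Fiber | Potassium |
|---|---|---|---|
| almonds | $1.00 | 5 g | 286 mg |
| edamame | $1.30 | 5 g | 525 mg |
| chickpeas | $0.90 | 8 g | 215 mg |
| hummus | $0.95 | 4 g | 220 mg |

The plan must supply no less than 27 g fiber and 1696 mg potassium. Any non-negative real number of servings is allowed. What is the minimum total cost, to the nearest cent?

At the optimum either one food covers both requirements or two foods hit both targets exactly; no other combination can be cheaper.
almonds only: max(27/5, 1696/286) = 5.93 servings → $5.93.
edamame only: max(27/5, 1696/525) = 5.4 servings → $7.02.
chickpeas only: max(27/8, 1696/215) = 7.888 servings → $7.10.
hummus only: max(27/4, 1696/220) = 7.709 servings → $7.32.
almonds + edamame with both tight: 4.766 servings and 0.6343 servings → $5.59.
almonds + chickpeas: intersection lies outside the first quadrant.
almonds + hummus: intersection lies outside the first quadrant.
edamame + chickpeas with both tight: 2.484 servings and 1.822 servings → $4.87.
edamame + hummus with both tight: 0.844 servings and 5.695 servings → $6.51.
chickpeas + hummus: intersection lies outside the first quadrant.
So the least-cost plan costs $4.87.

$4.87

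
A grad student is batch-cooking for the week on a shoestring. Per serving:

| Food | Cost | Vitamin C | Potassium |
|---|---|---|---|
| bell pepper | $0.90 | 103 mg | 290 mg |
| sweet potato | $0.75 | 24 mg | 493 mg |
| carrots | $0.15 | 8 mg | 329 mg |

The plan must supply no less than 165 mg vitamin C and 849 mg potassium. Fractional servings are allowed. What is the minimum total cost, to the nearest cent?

Minimising a linear cost over {vitamin C ≥ 165, potassium ≥ 849, servings ≥ 0} — the optimum is at a vertex, using one or two foods.
bell pepper only: max(165/103, 849/290) = 2.928 servings → $2.63.
sweet potato only: max(165/24, 849/493) = 6.875 servings → $5.16.
carrots only: max(165/8, 849/329) = 20.62 servings → $3.09.
bell pepper + sweet potato with both tight: 1.391 servings and 0.9036 servings → $1.93.
bell pepper + carrots with both tight: 1.505 servings and 1.254 servings → $1.54.
sweet potato + carrots with both targets exact would need a negative amount; discard.
Cheapest feasible corner: $1.54.

$1.54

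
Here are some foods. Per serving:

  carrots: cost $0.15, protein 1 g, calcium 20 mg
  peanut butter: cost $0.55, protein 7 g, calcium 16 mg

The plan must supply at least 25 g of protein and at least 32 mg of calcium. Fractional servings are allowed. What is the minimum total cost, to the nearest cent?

$1.96

Check every corner: each single food scaled to meet both minima, and each pair solved so both constraints bind.
carrots only: max(25/1, 32/20) = 25 servings → $3.75.
peanut butter only: max(25/7, 32/16) = 3.571 servings → $1.96.
carrots + peanut butter: the both-tight solution has a negative serving — not a feasible corner.
The minimum over all feasible corners is $1.96.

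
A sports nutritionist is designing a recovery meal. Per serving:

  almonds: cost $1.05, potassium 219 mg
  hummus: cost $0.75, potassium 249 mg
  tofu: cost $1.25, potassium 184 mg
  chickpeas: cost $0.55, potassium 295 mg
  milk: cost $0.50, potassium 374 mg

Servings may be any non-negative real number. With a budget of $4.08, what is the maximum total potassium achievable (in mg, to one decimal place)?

3051.8 mg

Potassium per dollar: milk 748, chickpeas 536.4, hummus 332, almonds 208.6, tofu 147.2.
With no serving limits, spend the whole cost allowance on milk: $4.08 / $0.50 × 374 mg = 3051.8 mg.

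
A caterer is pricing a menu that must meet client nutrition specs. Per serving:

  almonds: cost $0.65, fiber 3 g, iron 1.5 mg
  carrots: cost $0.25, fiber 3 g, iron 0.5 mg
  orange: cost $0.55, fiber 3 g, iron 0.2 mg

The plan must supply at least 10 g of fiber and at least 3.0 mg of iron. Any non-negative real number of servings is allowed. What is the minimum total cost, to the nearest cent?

For a min-cost LP with two ≥-constraints, a basic feasible solution has at most two positive variables.
almonds only: max(10/3, 3.0/1.5) = 3.333 servings → $2.17.
carrots only: max(10/3, 3.0/0.5) = 6 servings → $1.50.
orange only: max(10/3, 3.0/0.2) = 15 servings → $8.25.
almonds + carrots with both tight: 1.333 servings and 2 servings → $1.37.
almonds + orange with both tight: 1.795 servings and 1.538 servings → $2.01.
carrots + orange: intersection lies outside the first quadrant.
So the least-cost plan costs $1.37.

$1.37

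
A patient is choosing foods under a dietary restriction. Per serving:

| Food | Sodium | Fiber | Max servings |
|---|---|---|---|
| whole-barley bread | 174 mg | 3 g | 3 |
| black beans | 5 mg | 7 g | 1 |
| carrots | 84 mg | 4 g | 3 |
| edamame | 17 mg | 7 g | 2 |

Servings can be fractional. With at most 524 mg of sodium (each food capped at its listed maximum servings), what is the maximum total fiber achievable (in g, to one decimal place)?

Fiber per mg sodium: black beans 1.4, edamame 0.4118, carrots 0.04762, whole-barley bread 0.01724.
Take 1 serving of black beans: uses 5 mg sodium, +7.0 g fiber (running total 7.0 g).
Take 2 servings of edamame: uses 34 mg sodium, +14.0 g fiber (running total 21.0 g).
Take 3 servings of carrots: uses 252 mg sodium, +12.0 g fiber (running total 33.0 g).
Take 1.339 servings of whole-barley bread: uses 233 mg sodium, +4.0 g fiber (running total 37.0 g).
Filling greedily by fiber-per-mg sodium is optimal for one linear limit, giving 37.0 g.

37.0 g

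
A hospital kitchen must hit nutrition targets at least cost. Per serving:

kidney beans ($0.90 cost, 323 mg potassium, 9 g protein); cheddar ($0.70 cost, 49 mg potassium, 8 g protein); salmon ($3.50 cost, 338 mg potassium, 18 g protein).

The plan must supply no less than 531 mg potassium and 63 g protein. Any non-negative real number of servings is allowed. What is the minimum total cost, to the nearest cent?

$5.57

At the optimum either one food covers both requirements or two foods hit both targets exactly; no other combination can be cheaper.
kidney beans only: max(531/323, 63/9) = 7 servings → $6.30.
cheddar only: max(531/49, 63/8) = 10.84 servings → $7.59.
salmon only: max(531/338, 63/18) = 3.5 servings → $12.25.
kidney beans + cheddar with both tight: 0.5418 servings and 7.266 servings → $5.57.
kidney beans + salmon with both targets exact would need a negative amount; discard.
cheddar + salmon with both tight: 6.441 servings and 0.6372 servings → $6.74.
So the least-cost plan costs $5.57.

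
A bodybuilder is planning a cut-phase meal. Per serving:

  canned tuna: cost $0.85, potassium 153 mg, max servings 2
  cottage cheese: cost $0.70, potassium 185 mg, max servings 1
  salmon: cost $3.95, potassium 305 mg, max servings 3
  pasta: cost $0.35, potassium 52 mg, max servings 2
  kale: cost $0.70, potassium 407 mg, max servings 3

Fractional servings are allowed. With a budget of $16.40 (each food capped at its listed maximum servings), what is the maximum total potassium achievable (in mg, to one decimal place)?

Potassium per dollar: kale 581.4, cottage cheese 264.3, canned tuna 180, pasta 148.6, salmon 77.22.
Take 3 servings of kale: spends $2.10, +1221.0 mg potassium (running total 1221.0 mg).
Take 1 serving of cottage cheese: spends $0.70, +185.0 mg potassium (running total 1406.0 mg).
Take 2 servings of canned tuna: spends $1.70, +306.0 mg potassium (running total 1712.0 mg).
Take 2 servings of pasta: spends $0.70, +104.0 mg potassium (running total 1816.0 mg).
Take 2.835 servings of salmon: spends $11.20, +864.8 mg potassium (running total 2680.8 mg).
Greedy by best ratio exhausts the cost allowance optimally: 2680.8 mg.

2680.8 mg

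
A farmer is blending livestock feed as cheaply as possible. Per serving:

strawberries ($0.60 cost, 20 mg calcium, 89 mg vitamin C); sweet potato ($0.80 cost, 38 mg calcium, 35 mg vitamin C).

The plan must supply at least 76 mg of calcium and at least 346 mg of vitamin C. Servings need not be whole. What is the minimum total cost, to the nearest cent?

A basic optimal solution has at most two foods positive. Try each food alone and each pair with both targets met exactly.
strawberries only: max(76/20, 346/89) = 3.888 servings → $2.33.
sweet potato only: max(76/38, 346/35) = 9.886 servings → $7.91.
strawberries + sweet potato: intersection lies outside the first quadrant.
The minimum over all feasible corners is $2.33.

$2.33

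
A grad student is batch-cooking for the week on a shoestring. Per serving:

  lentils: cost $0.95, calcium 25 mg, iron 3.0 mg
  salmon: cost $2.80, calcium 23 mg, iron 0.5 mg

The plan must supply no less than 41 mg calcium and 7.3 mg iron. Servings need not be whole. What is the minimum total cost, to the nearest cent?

$2.31

A basic optimal solution has at most two foods positive. Try each food alone and each pair with both targets met exactly.
lentils only: max(41/25, 7.3/3.0) = 2.433 servings → $2.31.
salmon only: max(41/23, 7.3/0.5) = 14.6 servings → $40.88.
lentils + salmon with both targets exact would need a negative amount; discard.
The minimum over all feasible corners is $2.31.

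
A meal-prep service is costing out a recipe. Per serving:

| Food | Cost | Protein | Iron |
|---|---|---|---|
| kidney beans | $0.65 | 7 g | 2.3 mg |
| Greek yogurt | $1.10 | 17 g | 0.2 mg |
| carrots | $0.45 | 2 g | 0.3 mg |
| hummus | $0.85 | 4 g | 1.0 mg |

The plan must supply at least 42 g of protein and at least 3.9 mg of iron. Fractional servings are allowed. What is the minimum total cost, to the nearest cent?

With two linear requirements the optimum uses one or two foods; enumerate the corners.
kidney beans only: max(42/7, 3.9/2.3) = 6 servings → $3.90.
Greek yogurt only: max(42/17, 3.9/0.2) = 19.5 servings → $21.45.
carrots only: max(42/2, 3.9/0.3) = 21 servings → $9.45.
hummus only: max(42/4, 3.9/1.0) = 10.5 servings → $8.93.
kidney beans + Greek yogurt with both tight: 1.536 servings and 1.838 servings → $3.02.
kidney beans + carrots: intersection lies outside the first quadrant.
kidney beans + hummus with both targets exact would need a negative amount; discard.
Greek yogurt + carrots with both tight: 1.021 servings and 12.32 servings → $6.67.
Greek yogurt + hummus with both tight: 1.63 servings and 3.574 servings → $4.83.
carrots + hummus: intersection lies outside the first quadrant.
Cheapest feasible corner: $3.02.

$3.02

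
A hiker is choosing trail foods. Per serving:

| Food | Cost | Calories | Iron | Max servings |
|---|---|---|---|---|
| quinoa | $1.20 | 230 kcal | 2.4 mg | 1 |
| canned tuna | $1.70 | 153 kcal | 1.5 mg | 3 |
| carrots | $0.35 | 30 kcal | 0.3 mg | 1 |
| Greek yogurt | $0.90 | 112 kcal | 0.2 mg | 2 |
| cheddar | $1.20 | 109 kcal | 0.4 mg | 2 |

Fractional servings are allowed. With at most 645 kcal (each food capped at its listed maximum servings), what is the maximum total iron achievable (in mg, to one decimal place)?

Iron per kcal: quinoa 0.01043, carrots 0.01, canned tuna 0.009804, cheddar 0.00367, Greek yogurt 0.001786.
Take 1 serving of quinoa: uses 230 kcal, +2.4 mg iron (running total 2.4 mg).
Take 1 serving of carrots: uses 30 kcal, +0.3 mg iron (running total 2.7 mg).
Take 2.516 servings of canned tuna: uses 385 kcal, +3.8 mg iron (running total 6.5 mg).
Filling greedily by iron-per-kcal is optimal for one linear limit, giving 6.5 mg.

6.5 mg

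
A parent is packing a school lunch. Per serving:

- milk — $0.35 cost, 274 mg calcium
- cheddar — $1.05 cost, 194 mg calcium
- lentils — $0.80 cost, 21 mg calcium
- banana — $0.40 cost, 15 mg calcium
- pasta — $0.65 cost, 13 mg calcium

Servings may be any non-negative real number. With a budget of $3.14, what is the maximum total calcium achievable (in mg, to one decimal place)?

Calcium per dollar: milk 782.9, cheddar 184.8, banana 37.5, lentils 26.25, pasta 20.
With no serving limits, spend the whole cost allowance on milk: $3.14 / $0.35 × 274 mg = 2458.2 mg.

2458.2 mg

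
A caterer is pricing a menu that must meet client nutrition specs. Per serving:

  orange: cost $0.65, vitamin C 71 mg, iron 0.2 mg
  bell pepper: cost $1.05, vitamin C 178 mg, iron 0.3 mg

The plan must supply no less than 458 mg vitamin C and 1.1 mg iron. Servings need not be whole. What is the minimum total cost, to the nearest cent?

$3.65

At the optimum either one food covers both requirements or two foods hit both targets exactly; no other combination can be cheaper.
orange only: max(458/71, 1.1/0.2) = 6.451 servings → $4.19.
bell pepper only: max(458/178, 1.1/0.3) = 3.667 servings → $3.85.
orange + bell pepper with both tight: 4.084 servings and 0.9441 servings → $3.65.
Cheapest feasible corner: $3.65.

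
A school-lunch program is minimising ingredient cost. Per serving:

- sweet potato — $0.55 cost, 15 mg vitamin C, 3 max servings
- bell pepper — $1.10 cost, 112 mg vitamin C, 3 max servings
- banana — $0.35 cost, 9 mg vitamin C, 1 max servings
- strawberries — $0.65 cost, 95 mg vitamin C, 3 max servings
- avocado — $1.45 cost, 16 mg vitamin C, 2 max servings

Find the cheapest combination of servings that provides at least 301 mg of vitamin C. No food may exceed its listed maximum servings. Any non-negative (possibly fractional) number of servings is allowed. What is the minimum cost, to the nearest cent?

Cost per mg of vitamin C: strawberries $0.0068, bell pepper $0.0098, sweet potato $0.0367, banana $0.0389, avocado $0.0906.
Take 3 servings of strawberries: +285.0 mg vitamin C for $1.95 (total $1.95, still need 16.0 mg).
Take 0.1429 servings of bell pepper: +16.0 mg vitamin C for $0.16 (total $2.11, still need 0.0 mg).
Filling from the cheapest source first is optimal under one linear minimum: $2.11.

$2.11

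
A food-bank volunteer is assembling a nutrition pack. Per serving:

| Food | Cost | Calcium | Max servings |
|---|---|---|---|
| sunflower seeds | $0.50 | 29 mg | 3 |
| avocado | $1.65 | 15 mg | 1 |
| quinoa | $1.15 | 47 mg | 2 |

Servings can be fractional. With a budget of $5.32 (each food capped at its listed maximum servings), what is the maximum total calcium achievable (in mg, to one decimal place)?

Calcium per dollar: sunflower seeds 58, quinoa 40.87, avocado 9.091.
Take 3 servings of sunflower seeds: spends $1.50, +87.0 mg calcium (running total 87.0 mg).
Take 2 servings of quinoa: spends $2.30, +94.0 mg calcium (running total 181.0 mg).
Take 0.9212 servings of avocado: spends $1.52, +13.8 mg calcium (running total 194.8 mg).
Filling greedily by calcium-per-dollar is optimal for one linear limit, giving 194.8 mg.

194.8 mg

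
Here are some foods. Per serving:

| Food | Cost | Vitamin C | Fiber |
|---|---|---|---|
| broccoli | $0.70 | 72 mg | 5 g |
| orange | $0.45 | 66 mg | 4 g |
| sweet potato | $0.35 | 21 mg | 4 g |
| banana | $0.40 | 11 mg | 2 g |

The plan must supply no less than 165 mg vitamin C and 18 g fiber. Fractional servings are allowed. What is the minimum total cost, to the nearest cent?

$1.73

An LP optimum is at a vertex; with two nutrient constraints at most two foods are used. Check each candidate.
broccoli only: max(165/72, 18/5) = 3.6 servings → $2.52.
orange only: max(165/66, 18/4) = 4.5 servings → $2.02.
sweet potato only: max(165/21, 18/4) = 7.857 servings → $2.75.
banana only: max(165/11, 18/2) = 15 servings → $6.00.
broccoli + orange: the both-tight solution has a negative serving — not a feasible corner.
broccoli + sweet potato with both tight: 1.541 servings and 2.574 servings → $1.98.
broccoli + banana with both tight: 1.483 servings and 5.292 servings → $3.16.
orange + sweet potato with both tight: 1.567 servings and 2.933 servings → $1.73.
orange + banana with both tight: 1.5 servings and 6 servings → $3.08.
sweet potato + banana: intersection lies outside the first quadrant.
The minimum over all feasible corners is $1.73.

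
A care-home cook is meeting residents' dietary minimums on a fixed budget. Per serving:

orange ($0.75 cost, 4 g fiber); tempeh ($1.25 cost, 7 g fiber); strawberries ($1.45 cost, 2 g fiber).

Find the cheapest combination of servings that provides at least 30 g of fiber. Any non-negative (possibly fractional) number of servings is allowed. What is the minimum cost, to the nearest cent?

Cost per g of fiber: tempeh $0.1786, orange $0.1875, strawberries $0.7250.
With no serving limits, use only tempeh: 30 g / 7 g = 4.286 servings × $1.25 = $5.36.

$5.36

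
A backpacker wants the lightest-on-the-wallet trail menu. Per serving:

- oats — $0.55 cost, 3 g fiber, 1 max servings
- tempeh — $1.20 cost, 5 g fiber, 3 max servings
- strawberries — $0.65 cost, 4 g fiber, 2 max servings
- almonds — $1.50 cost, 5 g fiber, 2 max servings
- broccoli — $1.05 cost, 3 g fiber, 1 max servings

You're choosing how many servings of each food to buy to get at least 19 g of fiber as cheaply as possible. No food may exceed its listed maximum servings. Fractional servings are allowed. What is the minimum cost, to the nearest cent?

Cost per g of fiber: strawberries $0.1625, oats $0.1833, tempeh $0.2400, almonds $0.3000, broccoli $0.3500.
Take 2 servings of strawberries: +8.0 g fiber for $1.30 (total $1.30, still need 11.0 g).
Take 1 serving of oats: +3.0 g fiber for $0.55 (total $1.85, still need 8.0 g).
Take 1.6 servings of tempeh: +8.0 g fiber for $1.92 (total $3.77, still need 0.0 g).
Greedy by cheapest-per-g is optimal for a single linear constraint, so the minimum cost is $3.77.

$3.77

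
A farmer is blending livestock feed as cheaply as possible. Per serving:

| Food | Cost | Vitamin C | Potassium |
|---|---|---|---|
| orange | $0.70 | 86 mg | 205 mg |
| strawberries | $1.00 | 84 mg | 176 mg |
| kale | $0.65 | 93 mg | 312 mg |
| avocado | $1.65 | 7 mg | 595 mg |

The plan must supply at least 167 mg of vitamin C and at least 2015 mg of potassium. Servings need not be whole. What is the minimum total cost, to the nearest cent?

$4.20

Compare the cost at each extreme point of the feasible region.
orange only: max(167/86, 2015/205) = 9.829 servings → $6.88.
strawberries only: max(167/84, 2015/176) = 11.45 servings → $11.45.
kale only: max(167/93, 2015/312) = 6.458 servings → $4.20.
avocado only: max(167/7, 2015/595) = 23.86 servings → $39.36.
orange + strawberries: intersection lies outside the first quadrant.
orange + kale: intersection lies outside the first quadrant.
orange + avocado with both tight: 1.714 servings and 2.796 servings → $5.81.
strawberries + kale with both targets exact would need a negative amount; discard.
strawberries + avocado with both tight: 1.749 servings and 2.869 servings → $6.48.
kale + avocado with both tight: 1.604 servings and 2.545 servings → $5.24.
The minimum over all feasible corners is $4.20.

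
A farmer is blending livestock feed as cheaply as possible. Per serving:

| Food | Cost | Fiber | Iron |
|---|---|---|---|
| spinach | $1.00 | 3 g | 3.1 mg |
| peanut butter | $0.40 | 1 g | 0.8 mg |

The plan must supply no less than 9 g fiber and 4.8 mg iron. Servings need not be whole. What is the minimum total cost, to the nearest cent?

$3.00

Two binding constraints pin down two serving amounts, so the optimal mix uses at most two foods. The candidates are each food alone (scaled to the tighter of fiber/iron) and each pair with both constraints tight.
spinach only: max(9/3, 4.8/3.1) = 3 servings → $3.00.
peanut butter only: max(9/1, 4.8/0.8) = 9 servings → $3.60.
spinach + peanut butter with both targets exact would need a negative amount; discard.
Cheapest feasible corner: $3.00.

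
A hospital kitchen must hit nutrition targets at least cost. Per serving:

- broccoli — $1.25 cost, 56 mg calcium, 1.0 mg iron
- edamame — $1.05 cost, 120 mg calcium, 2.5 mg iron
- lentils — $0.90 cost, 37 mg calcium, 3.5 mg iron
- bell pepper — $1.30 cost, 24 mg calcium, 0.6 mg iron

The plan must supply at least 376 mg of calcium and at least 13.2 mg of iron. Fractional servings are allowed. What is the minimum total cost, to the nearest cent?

broccoli only: max(376/56, 13.2/1.0) = 13.2 servings → $16.50.
edamame only: max(376/120, 13.2/2.5) = 5.28 servings → $5.54.
lentils only: max(376/37, 13.2/3.5) = 10.16 servings → $9.15.
bell pepper only: max(376/24, 13.2/0.6) = 22 servings → $28.60.
broccoli + edamame: intersection lies outside the first quadrant.
broccoli + lentils with both tight: 5.205 servings and 2.284 servings → $8.56.
broccoli + bell pepper with both targets exact would need a negative amount; discard.
edamame + lentils with both tight: 2.527 servings and 1.966 servings → $4.42.
edamame + bell pepper: the both-tight solution has a negative serving — not a feasible corner.
lentils + bell pepper with both tight: 1.476 servings and 13.39 servings → $18.74.
So the least-cost plan costs $4.42.

$4.42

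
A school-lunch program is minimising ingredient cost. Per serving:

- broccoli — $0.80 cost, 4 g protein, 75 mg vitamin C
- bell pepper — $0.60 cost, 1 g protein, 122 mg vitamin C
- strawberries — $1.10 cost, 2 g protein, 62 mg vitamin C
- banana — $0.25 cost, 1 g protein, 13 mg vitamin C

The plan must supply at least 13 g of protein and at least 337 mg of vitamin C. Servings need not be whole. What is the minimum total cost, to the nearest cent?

Minimising a linear cost over {protein ≥ 13, vitamin C ≥ 337, servings ≥ 0} — the optimum is at a vertex, using one or two foods.
broccoli only: max(13/4, 337/75) = 4.493 servings → $3.59.
bell pepper only: max(13/1, 337/122) = 13 servings → $7.80.
strawberries only: max(13/2, 337/62) = 6.5 servings → $7.15.
banana only: max(13/1, 337/13) = 25.92 servings → $6.48.
broccoli + bell pepper with both tight: 3.024 servings and 0.9031 servings → $2.96.
broccoli + strawberries with both tight: 1.347 servings and 3.806 servings → $5.26.
broccoli + banana: intersection lies outside the first quadrant.
bell pepper + strawberries: the both-tight solution has a negative serving — not a feasible corner.
bell pepper + banana with both tight: 1.541 servings and 11.46 servings → $3.79.
strawberries + banana with both tight: 4.667 servings and 3.667 servings → $6.05.
So the least-cost plan costs $2.96.

$2.96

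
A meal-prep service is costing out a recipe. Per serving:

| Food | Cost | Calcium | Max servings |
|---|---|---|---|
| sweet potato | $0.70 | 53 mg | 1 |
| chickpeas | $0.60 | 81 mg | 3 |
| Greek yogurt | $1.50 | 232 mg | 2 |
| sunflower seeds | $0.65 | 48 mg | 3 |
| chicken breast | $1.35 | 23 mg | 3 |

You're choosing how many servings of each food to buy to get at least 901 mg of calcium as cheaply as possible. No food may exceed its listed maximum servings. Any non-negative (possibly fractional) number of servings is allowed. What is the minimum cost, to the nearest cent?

Cost per mg of calcium: Greek yogurt $0.0065, chickpeas $0.0074, sweet potato $0.0132, sunflower seeds $0.0135, chicken breast $0.0587.
Take 2 servings of Greek yogurt: +464.0 mg calcium for $3.00 (total $3.00, still need 437.0 mg).
Take 3 servings of chickpeas: +243.0 mg calcium for $1.80 (total $4.80, still need 194.0 mg).
Take 1 serving of sweet potato: +53.0 mg calcium for $0.70 (total $5.50, still need 141.0 mg).
Take 2.938 servings of sunflower seeds: +141.0 mg calcium for $1.91 (total $7.41, still need 0.0 mg).
Greedy by cheapest-per-mg is optimal for a single linear constraint, so the minimum cost is $7.41.

$7.41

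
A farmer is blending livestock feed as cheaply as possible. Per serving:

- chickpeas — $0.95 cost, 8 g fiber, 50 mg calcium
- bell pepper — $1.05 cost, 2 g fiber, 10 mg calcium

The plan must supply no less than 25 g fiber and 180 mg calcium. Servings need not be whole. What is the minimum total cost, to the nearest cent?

An LP optimum is at a vertex; with two nutrient constraints at most two foods are used. Check each candidate.
chickpeas only: max(25/8, 180/50) = 3.6 servings → $3.42.
bell pepper only: max(25/2, 180/10) = 18 servings → $18.90.
chickpeas + bell pepper with both targets exact would need a negative amount; discard.
So the least-cost plan costs $3.42.

$3.42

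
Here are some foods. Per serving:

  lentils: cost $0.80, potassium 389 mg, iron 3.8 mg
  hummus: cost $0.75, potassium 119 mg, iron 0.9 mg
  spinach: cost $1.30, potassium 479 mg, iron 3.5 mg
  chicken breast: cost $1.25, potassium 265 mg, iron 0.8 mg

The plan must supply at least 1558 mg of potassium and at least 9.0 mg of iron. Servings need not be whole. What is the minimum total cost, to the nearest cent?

Check every corner: each single food scaled to meet both minima, and each pair solved so both constraints bind.
lentils only: max(1558/389, 9.0/3.8) = 4.005 servings → $3.20.
hummus only: max(1558/119, 9.0/0.9) = 13.09 servings → $9.82.
spinach only: max(1558/479, 9.0/3.5) = 3.253 servings → $4.23.
chicken breast only: max(1558/265, 9.0/0.8) = 11.25 servings → $14.06.
lentils + hummus with both targets exact would need a negative amount; discard.
lentils + spinach: intersection lies outside the first quadrant.
lentils + chicken breast with both tight: 1.636 servings and 3.477 servings → $5.66.
hummus + spinach with both targets exact would need a negative amount; discard.
hummus + chicken breast with both tight: 7.946 servings and 2.311 servings → $8.85.
spinach + chicken breast with both tight: 2.092 servings and 2.098 servings → $5.34.
The minimum over all feasible corners is $3.20.

$3.20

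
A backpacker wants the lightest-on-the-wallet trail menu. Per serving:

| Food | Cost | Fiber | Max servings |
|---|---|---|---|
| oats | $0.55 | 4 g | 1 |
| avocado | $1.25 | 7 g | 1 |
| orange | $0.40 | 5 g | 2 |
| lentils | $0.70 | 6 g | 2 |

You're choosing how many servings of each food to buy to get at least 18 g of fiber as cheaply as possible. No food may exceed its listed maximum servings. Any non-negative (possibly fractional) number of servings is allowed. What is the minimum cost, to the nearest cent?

Cost per g of fiber: orange $0.0800, lentils $0.1167, oats $0.1375, avocado $0.1786.
Take 2 servings of orange: +10.0 g fiber for $0.80 (total $0.80, still need 8.0 g).
Take 1.333 servings of lentils: +8.0 g fiber for $0.93 (total $1.73, still need 0.0 g).
Filling from the cheapest source first is optimal under one linear minimum: $1.73.

$1.73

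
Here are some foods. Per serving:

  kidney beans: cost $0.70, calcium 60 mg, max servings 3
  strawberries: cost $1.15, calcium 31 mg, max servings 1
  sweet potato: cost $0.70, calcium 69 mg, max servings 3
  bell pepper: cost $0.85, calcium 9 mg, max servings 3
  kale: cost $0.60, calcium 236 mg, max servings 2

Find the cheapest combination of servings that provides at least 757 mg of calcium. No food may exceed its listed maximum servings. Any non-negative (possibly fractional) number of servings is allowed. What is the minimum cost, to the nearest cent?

$4.21

Cost per mg of calcium: kale $0.0025, sweet potato $0.0101, kidney beans $0.0117, strawberries $0.0371, bell pepper $0.0944.
Take 2 servings of kale: +472.0 mg calcium for $1.20 (total $1.20, still need 285.0 mg).
Take 3 servings of sweet potato: +207.0 mg calcium for $2.10 (total $3.30, still need 78.0 mg).
Take 1.3 servings of kidney beans: +78.0 mg calcium for $0.91 (total $4.21, still need 0.0 mg).
Greedy by cheapest-per-mg is optimal for a single linear constraint, so the minimum cost is $4.21.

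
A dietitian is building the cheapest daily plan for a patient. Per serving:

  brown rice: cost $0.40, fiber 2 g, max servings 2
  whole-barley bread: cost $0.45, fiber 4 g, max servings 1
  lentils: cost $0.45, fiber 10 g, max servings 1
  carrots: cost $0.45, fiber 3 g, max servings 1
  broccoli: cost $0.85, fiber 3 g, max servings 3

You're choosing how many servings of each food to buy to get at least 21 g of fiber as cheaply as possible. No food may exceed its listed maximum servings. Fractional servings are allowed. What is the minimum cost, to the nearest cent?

$2.15

Cost per g of fiber: lentils $0.0450, whole-barley bread $0.1125, carrots $0.1500, brown rice $0.2000, broccoli $0.2833.
Take 1 serving of lentils: +10.0 g fiber for $0.45 (total $0.45, still need 11.0 g).
Take 1 serving of whole-barley bread: +4.0 g fiber for $0.45 (total $0.90, still need 7.0 g).
Take 1 serving of carrots: +3.0 g fiber for $0.45 (total $1.35, still need 4.0 g).
Take 2 servings of brown rice: +4.0 g fiber for $0.80 (total $2.15, still need 0.0 g).
Filling from the cheapest source first is optimal under one linear minimum: $2.15.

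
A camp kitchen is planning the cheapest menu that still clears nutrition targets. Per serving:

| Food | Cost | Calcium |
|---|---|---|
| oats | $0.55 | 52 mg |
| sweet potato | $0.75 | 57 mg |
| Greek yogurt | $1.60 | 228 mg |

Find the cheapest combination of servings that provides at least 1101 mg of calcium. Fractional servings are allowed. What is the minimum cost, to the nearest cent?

Cost per mg of calcium: Greek yogurt $0.0070, oats $0.0106, sweet potato $0.0132.
With no serving limits, use only Greek yogurt: 1101 mg / 228 mg = 4.829 servings × $1.60 = $7.73.

$7.73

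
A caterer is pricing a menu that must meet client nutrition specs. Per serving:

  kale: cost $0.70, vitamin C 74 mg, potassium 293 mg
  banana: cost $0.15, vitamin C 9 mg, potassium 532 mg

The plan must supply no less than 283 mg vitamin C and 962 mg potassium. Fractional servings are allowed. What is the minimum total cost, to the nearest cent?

$2.68

kale only: max(283/74, 962/293) = 3.824 servings → $2.68.
banana only: max(283/9, 962/532) = 31.44 servings → $4.72.
kale + banana: intersection lies outside the first quadrant.
So the least-cost plan costs $2.68.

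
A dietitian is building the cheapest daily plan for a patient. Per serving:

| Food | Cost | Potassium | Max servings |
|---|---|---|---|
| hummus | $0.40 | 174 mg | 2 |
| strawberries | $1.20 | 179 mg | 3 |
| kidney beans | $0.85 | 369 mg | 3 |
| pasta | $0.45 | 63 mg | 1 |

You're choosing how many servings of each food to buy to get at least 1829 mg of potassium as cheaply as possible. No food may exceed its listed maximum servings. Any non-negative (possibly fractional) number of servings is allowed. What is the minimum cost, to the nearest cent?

Cost per mg of potassium: hummus $0.0023, kidney beans $0.0023, strawberries $0.0067, pasta $0.0071.
Take 2 servings of hummus: +348.0 mg potassium for $0.80 (total $0.80, still need 1481.0 mg).
Take 3 servings of kidney beans: +1107.0 mg potassium for $2.55 (total $3.35, still need 374.0 mg).
Take 2.089 servings of strawberries: +374.0 mg potassium for $2.51 (total $5.86, still need 0.0 mg).
Greedy by cheapest-per-mg is optimal for a single linear constraint, so the minimum cost is $5.86.

$5.86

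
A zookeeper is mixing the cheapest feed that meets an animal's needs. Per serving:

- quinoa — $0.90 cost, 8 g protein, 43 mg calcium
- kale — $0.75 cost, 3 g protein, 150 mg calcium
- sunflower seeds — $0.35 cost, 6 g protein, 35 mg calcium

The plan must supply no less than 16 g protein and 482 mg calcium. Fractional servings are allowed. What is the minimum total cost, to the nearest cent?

$2.62

With two linear requirements the optimum uses one or two foods; enumerate the corners.
quinoa only: max(16/8, 482/43) = 11.21 servings → $10.09.
kale only: max(16/3, 482/150) = 5.333 servings → $4.00.
sunflower seeds only: max(16/6, 482/35) = 13.77 servings → $4.82.
quinoa + kale with both tight: 0.8908 servings and 2.958 servings → $3.02.
quinoa + sunflower seeds: the both-tight solution has a negative serving — not a feasible corner.
kale + sunflower seeds with both tight: 2.933 servings and 1.2 servings → $2.62.
Cheapest feasible corner: $2.62.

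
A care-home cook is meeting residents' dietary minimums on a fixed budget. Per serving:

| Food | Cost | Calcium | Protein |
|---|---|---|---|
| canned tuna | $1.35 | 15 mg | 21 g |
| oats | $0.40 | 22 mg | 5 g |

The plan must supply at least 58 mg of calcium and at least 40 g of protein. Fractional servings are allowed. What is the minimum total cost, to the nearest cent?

$2.70

Two binding constraints pin down two serving amounts, so the optimal mix uses at most two foods. The candidates are each food alone (scaled to the tighter of calcium/protein) and each pair with both constraints tight.
canned tuna only: max(58/15, 40/21) = 3.867 servings → $5.22.
oats only: max(58/22, 40/5) = 8 servings → $3.20.
canned tuna + oats with both tight: 1.525 servings and 1.597 servings → $2.70.
The minimum over all feasible corners is $2.70.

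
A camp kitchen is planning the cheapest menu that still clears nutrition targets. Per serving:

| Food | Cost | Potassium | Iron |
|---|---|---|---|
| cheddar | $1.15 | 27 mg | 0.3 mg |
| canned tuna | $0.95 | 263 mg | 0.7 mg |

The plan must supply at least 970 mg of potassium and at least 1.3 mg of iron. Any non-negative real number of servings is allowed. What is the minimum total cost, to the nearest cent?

$3.50

This is a tiny linear program; its minimum lies at a vertex of the feasible set. List the vertices and price them.
cheddar only: max(970/27, 1.3/0.3) = 35.93 servings → $41.31.
canned tuna only: max(970/263, 1.3/0.7) = 3.688 servings → $3.50.
cheddar + canned tuna: the both-tight solution has a negative serving — not a feasible corner.
Cheapest feasible corner: $3.50.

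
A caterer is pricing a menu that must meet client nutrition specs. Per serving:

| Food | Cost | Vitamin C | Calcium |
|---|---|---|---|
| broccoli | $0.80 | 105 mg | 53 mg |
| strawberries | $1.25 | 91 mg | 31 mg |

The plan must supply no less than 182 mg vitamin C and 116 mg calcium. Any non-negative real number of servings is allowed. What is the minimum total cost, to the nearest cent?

$1.75

With two linear requirements the optimum uses one or two foods; enumerate the corners.
broccoli only: max(182/105, 116/53) = 2.189 servings → $1.75.
strawberries only: max(182/91, 116/31) = 3.742 servings → $4.68.
broccoli + strawberries: intersection lies outside the first quadrant.
The minimum over all feasible corners is $1.75.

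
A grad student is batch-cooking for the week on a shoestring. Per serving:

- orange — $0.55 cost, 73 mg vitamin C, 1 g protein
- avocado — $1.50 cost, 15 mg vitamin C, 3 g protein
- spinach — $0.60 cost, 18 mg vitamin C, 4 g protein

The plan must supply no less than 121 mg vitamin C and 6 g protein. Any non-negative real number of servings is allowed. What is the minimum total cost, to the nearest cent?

Compare the cost at each extreme point of the feasible region.
orange only: max(121/73, 6/1) = 6 servings → $3.30.
avocado only: max(121/15, 6/3) = 8.067 servings → $12.10.
spinach only: max(121/18, 6/4) = 6.722 servings → $4.03.
orange + avocado with both tight: 1.338 servings and 1.554 servings → $3.07.
orange + spinach with both tight: 1.372 servings and 1.157 servings → $1.45.
avocado + spinach: intersection lies outside the first quadrant.
So the least-cost plan costs $1.45.

$1.45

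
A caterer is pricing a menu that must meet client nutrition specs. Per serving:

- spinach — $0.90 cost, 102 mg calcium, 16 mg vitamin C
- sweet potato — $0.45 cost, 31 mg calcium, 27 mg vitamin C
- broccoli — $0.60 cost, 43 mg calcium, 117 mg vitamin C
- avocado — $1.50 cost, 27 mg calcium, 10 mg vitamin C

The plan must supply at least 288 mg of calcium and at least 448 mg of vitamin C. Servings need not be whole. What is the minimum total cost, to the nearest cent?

Check every corner: each single food scaled to meet both minima, and each pair solved so both constraints bind.
spinach only: max(288/102, 448/16) = 28 servings → $25.20.
sweet potato only: max(288/31, 448/27) = 16.59 servings → $7.47.
broccoli only: max(288/43, 448/117) = 6.698 servings → $4.02.
avocado only: max(288/27, 448/10) = 44.8 servings → $67.20.
spinach + sweet potato: intersection lies outside the first quadrant.
spinach + broccoli with both tight: 1.283 servings and 3.654 servings → $3.35.
spinach + avocado: intersection lies outside the first quadrant.
sweet potato + broccoli with both tight: 5.852 servings and 2.479 servings → $4.12.
sweet potato + avocado with both targets exact would need a negative amount; discard.
broccoli + avocado with both tight: 3.377 servings and 5.288 servings → $9.96.
So the least-cost plan costs $3.35.

$3.35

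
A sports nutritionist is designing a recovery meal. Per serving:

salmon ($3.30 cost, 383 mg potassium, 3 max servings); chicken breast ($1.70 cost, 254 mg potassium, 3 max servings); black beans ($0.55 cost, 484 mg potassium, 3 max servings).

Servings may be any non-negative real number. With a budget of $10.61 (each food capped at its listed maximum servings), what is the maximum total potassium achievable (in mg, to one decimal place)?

Potassium per dollar: black beans 880, chicken breast 149.4, salmon 116.1.
Take 3 servings of black beans: spends $1.65, +1452.0 mg potassium (running total 1452.0 mg).
Take 3 servings of chicken breast: spends $5.10, +762.0 mg potassium (running total 2214.0 mg).
Take 1.17 servings of salmon: spends $3.86, +448.0 mg potassium (running total 2662.0 mg).
Greedy by best ratio exhausts the cost allowance optimally: 2662.0 mg.

2662.0 mg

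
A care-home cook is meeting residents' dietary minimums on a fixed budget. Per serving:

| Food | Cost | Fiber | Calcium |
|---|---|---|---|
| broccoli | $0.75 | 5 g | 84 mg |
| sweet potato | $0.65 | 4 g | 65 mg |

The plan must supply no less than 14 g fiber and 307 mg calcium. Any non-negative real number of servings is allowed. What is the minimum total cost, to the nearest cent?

broccoli only: max(14/5, 307/84) = 3.655 servings → $2.74.
sweet potato only: max(14/4, 307/65) = 4.723 servings → $3.07.
broccoli + sweet potato with both targets exact would need a negative amount; discard.
Cheapest feasible corner: $2.74.

$2.74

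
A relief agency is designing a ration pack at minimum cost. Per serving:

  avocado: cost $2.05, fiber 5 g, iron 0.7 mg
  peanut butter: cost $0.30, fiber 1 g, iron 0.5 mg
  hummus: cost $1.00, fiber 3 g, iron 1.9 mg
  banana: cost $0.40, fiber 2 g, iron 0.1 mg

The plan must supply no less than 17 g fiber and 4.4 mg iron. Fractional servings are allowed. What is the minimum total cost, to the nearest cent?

$4.19

avocado only: max(17/5, 4.4/0.7) = 6.286 servings → $12.89.
peanut butter only: max(17/1, 4.4/0.5) = 17 servings → $5.10.
hummus only: max(17/3, 4.4/1.9) = 5.667 servings → $5.67.
banana only: max(17/2, 4.4/0.1) = 44 servings → $17.60.
avocado + peanut butter with both tight: 2.278 servings and 5.611 servings → $6.35.
avocado + hummus with both tight: 2.581 servings and 1.365 servings → $6.66.
avocado + banana: intersection lies outside the first quadrant.
peanut butter + hummus: the both-tight solution has a negative serving — not a feasible corner.
peanut butter + banana with both tight: 7.889 servings and 4.556 servings → $4.19.
hummus + banana with both tight: 2.029 servings and 5.457 servings → $4.21.
The minimum over all feasible corners is $4.19.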